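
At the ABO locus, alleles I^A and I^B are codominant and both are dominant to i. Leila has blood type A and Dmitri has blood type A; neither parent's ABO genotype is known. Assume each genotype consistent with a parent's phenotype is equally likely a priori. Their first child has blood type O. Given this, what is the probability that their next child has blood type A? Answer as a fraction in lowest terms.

Possible genotypes: Leila ∈ {I^A I^A, I^A i}; Dmitri ∈ {I^A I^A, I^A i}.
Weight each parental genotype pair by prior × P(type-O child):
  I^A i × I^A i: posterior weight 1; P(next child type A) = 3/4.
Weighted sum = 3/4.

3/4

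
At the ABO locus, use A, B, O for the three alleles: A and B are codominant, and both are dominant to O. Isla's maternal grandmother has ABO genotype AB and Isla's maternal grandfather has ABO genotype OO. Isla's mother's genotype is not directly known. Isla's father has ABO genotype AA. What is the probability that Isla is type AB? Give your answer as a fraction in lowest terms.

1/4

Isla's mother's ABO genotype from AB × OO: 1/2 AO, 1/2 BO.
Crossing each possibility with the father AA and summing P(type AB): 1/2·0 + 1/2·1/2 = 1/4.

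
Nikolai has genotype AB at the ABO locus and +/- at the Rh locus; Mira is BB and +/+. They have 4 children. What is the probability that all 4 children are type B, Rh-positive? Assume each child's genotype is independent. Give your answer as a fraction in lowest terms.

1/16

ABO cross AB × BB → 1/2 B, 1/2 AB.
Rh cross +/- × +/+ → 1 Rh+; so P(type B, Rh-positive) = 1/2 × 1 = 1/2 per child.
All 4 independent: (1/2)^4 = 1/16.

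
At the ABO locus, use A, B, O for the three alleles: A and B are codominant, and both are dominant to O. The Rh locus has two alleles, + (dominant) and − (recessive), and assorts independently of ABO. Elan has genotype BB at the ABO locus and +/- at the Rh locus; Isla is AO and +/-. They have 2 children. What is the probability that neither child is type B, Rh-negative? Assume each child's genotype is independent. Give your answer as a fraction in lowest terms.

ABO cross BB × AO → 1/2 B, 1/2 AB.
Rh cross +/- × +/- → 3/4 Rh+, 1/4 Rh-; so P(type B, Rh-negative) = 1/2 × 1/4 = 1/8 per child.
P(not type B, Rh-negative) = 7/8 for one child; (7/8)^2 = 49/64.

49/64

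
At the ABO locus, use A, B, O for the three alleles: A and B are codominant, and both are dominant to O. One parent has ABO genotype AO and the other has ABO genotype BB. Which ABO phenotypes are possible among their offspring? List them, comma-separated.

B, AB

Gametes from AO × BB give offspring ABO genotypes AB, BO, i.e. phenotypes B, AB.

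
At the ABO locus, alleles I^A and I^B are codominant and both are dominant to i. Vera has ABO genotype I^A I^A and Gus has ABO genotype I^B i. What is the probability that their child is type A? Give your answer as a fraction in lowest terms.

1/2

ABO cross I^A I^A × I^B i → offspring phenotypes: 1/2 A, 1/2 AB.
So P(type A) = 1/2.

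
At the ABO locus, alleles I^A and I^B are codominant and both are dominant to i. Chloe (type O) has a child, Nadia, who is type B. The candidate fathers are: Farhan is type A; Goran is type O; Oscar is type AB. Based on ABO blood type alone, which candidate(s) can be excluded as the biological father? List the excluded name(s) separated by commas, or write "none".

Farhan, Goran

A candidate is excluded only if no genotype consistent with his phenotype could produce a type B child with a type O mother.
Farhan (type A): no genotype consistent with that phenotype can produce a type-B child with a type-O mother.
Goran (type O): no genotype consistent with that phenotype can produce a type-B child with a type-O mother.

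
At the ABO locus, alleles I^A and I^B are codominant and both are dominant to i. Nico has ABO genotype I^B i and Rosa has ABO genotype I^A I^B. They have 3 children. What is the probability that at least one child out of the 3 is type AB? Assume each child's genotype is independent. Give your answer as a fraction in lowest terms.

ABO cross I^B i × I^A I^B → 1/4 A, 1/2 B, 1/4 AB.
So P(type AB) = 1/4 per child.
P(none) = (3/4)^3 = 27/64; P(at least one) = 1 − 27/64 = 37/64.

37/64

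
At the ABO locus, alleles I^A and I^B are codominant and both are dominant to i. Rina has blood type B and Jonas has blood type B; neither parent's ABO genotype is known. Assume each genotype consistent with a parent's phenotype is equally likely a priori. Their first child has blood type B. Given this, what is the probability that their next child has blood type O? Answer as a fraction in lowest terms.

1/20

Possible genotypes: Rina ∈ {I^B I^B, I^B i}; Jonas ∈ {I^B I^B, I^B i}.
Weight each parental genotype pair by prior × P(type-B child):
  I^B I^B × I^B I^B: posterior weight 4/15; P(next child type O) = 0.
  I^B I^B × I^B i: posterior weight 4/15; P(next child type O) = 0.
  I^B i × I^B I^B: posterior weight 4/15; P(next child type O) = 0.
  I^B i × I^B i: posterior weight 1/5; P(next child type O) = 1/4.
Weighted sum = 1/20.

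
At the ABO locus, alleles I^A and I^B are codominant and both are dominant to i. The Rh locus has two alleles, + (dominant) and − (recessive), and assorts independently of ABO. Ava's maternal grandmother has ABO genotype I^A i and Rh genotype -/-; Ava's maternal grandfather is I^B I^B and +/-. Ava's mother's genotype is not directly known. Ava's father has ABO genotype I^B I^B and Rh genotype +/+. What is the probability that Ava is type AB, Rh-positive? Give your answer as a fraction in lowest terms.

1/4

Ava's mother's ABO genotype from I^A i × I^B I^B: 1/2 I^A I^B, 1/2 I^B i.
Crossing each possibility with the father I^B I^B and summing P(type AB): 1/2·1/2 + 1/2·0 = 1/4.
Similarly for Rh via the mother's Rh distribution: P(Rh+) = 1.
Independent loci: 1/4 × 1 = 1/4.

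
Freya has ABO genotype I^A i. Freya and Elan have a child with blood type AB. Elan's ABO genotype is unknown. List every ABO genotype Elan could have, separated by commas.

For each candidate genotype of Elan, check whether crossing it with I^A i can produce every observed child phenotype.
  I^A I^A → possible child types {A} ✗
  I^A I^B → possible child types {A, B, AB} ✓
  I^A i → possible child types {O, A} ✗
  I^B I^B → possible child types {B, AB} ✓
  I^B i → possible child types {O, A, B, AB} ✓
  i i → possible child types {O, A} ✗

I^A I^B, I^B I^B, I^B i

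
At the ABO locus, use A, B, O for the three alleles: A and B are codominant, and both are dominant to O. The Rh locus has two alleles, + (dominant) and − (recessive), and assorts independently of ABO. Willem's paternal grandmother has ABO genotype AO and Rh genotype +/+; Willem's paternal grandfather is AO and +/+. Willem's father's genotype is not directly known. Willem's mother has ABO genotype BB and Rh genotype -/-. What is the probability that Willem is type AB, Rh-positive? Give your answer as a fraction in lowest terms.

Willem's father's ABO genotype from AO × AO: 1/4 AA, 1/2 AO, 1/4 OO.
Crossing each possibility with the mother BB and summing P(type AB): 1/4·1 + 1/2·1/2 + 1/4·0 = 1/2.
Similarly for Rh via the father's Rh distribution: P(Rh+) = 1.
Independent loci: 1/2 × 1 = 1/2.

1/2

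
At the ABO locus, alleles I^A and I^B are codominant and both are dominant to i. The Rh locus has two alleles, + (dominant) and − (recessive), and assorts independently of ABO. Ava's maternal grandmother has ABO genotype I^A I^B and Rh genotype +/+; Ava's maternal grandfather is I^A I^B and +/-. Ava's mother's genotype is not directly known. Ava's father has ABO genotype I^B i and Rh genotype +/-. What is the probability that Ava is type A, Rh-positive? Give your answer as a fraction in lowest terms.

Ava's mother's ABO genotype from I^A I^B × I^A I^B: 1/4 I^A I^A, 1/2 I^A I^B, 1/4 I^B I^B.
Crossing each possibility with the father I^B i and summing P(type A): 1/4·1/2 + 1/2·1/4 + 1/4·0 = 1/4.
Similarly for Rh via the mother's Rh distribution: P(Rh+) = 7/8.
Independent loci: 1/4 × 7/8 = 7/32.

7/32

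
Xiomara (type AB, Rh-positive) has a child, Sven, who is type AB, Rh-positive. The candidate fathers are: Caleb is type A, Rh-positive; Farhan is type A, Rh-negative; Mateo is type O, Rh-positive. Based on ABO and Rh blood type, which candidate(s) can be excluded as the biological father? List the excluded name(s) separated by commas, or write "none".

A candidate is excluded only if no genotype consistent with his phenotype could produce a type AB, Rh-positive child with a type AB, Rh-positive mother.
Mateo (type O, Rh+): no genotype consistent with that phenotype can produce a type-AB Rh+ child with a type-AB mother.

Mateo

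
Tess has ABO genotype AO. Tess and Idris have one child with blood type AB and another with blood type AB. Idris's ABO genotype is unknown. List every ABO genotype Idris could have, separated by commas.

AB, BB, BO

For each candidate genotype of Idris, check whether crossing it with AO can produce every observed child phenotype.
  AA → possible child types {A} ✗
  AB → possible child types {A, B, AB} ✓
  AO → possible child types {O, A} ✗
  BB → possible child types {B, AB} ✓
  BO → possible child types {O, A, B, AB} ✓
  OO → possible child types {O, A} ✗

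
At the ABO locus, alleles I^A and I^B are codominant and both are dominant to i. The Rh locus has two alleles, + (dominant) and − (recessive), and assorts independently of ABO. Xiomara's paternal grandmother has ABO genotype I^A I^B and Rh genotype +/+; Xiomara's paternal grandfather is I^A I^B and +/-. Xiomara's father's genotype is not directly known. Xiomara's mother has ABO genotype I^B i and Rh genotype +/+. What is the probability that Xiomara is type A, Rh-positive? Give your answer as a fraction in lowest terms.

Xiomara's father's ABO genotype from I^A I^B × I^A I^B: 1/4 I^A I^A, 1/2 I^A I^B, 1/4 I^B I^B.
Crossing each possibility with the mother I^B i and summing P(type A): 1/4·1/2 + 1/2·1/4 + 1/4·0 = 1/4.
Similarly for Rh via the father's Rh distribution: P(Rh+) = 1.
Independent loci: 1/4 × 1 = 1/4.

1/4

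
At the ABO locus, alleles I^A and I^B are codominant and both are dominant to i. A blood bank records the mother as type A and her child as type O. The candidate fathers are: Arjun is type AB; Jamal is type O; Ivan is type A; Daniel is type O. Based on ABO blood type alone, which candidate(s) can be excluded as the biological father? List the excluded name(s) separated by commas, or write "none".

A candidate is excluded only if no genotype consistent with his phenotype could produce a type O child with a type A mother.
Arjun (type AB): no genotype consistent with that phenotype can produce a type-O child with a type-A mother.

Arjun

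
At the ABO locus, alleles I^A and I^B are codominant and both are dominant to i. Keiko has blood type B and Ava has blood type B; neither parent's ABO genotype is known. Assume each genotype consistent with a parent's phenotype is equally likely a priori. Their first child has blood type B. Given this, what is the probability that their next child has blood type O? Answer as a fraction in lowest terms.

Possible genotypes: Keiko ∈ {I^B I^B, I^B i}; Ava ∈ {I^B I^B, I^B i}.
Weight each parental genotype pair by prior × P(type-B child):
  I^B I^B × I^B I^B: posterior weight 4/15; P(next child type O) = 0.
  I^B I^B × I^B i: posterior weight 4/15; P(next child type O) = 0.
  I^B i × I^B I^B: posterior weight 4/15; P(next child type O) = 0.
  I^B i × I^B i: posterior weight 1/5; P(next child type O) = 1/4.
Weighted sum = 1/20.

1/20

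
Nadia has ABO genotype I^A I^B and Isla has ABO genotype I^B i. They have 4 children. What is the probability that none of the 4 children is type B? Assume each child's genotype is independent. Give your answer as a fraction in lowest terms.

1/16

ABO cross I^A I^B × I^B i → 1/4 A, 1/2 B, 1/4 AB.
So P(type B) = 1/2 per child.
P(not type B) = 1/2 for one child; (1/2)^4 = 1/16.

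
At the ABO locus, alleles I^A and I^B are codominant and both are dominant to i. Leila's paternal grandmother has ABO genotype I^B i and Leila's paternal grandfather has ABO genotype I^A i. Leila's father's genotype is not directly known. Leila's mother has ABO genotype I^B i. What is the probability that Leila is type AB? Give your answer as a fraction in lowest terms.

1/8

Leila's father's ABO genotype from I^B i × I^A i: 1/4 I^A I^B, 1/4 I^A i, 1/4 I^B i, 1/4 i i.
Crossing each possibility with the mother I^B i and summing P(type AB): 1/4·1/4 + 1/4·1/4 + 1/4·0 + 1/4·0 = 1/8.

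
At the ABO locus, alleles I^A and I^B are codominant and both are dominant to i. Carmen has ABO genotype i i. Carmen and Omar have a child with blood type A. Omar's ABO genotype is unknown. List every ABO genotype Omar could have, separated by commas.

I^A I^A, I^A I^B, I^A i

For each candidate genotype of Omar, check whether crossing it with i i can produce every observed child phenotype.
  I^A I^A → possible child types {A} ✓
  I^A I^B → possible child types {A, B} ✓
  I^A i → possible child types {O, A} ✓
  I^B I^B → possible child types {B} ✗
  I^B i → possible child types {O, B} ✗
  i i → possible child types {O} ✗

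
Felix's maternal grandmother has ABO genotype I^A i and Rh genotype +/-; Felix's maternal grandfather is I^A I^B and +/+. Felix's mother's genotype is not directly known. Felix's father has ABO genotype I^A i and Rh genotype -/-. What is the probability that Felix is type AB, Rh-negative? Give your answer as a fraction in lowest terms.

1/32

Felix's mother's ABO genotype from I^A i × I^A I^B: 1/4 I^A I^A, 1/4 I^A I^B, 1/4 I^A i, 1/4 I^B i.
Crossing each possibility with the father I^A i and summing P(type AB): 1/4·0 + 1/4·1/4 + 1/4·0 + 1/4·1/4 = 1/8.
Similarly for Rh via the mother's Rh distribution: P(Rh-) = 1/4.
Independent loci: 1/8 × 1/4 = 1/32.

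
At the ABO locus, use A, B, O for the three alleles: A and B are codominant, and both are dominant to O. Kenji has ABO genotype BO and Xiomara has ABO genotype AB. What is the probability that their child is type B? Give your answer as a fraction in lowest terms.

ABO cross BO × AB → offspring phenotypes: 1/4 A, 1/2 B, 1/4 AB.
So P(type B) = 1/2.

1/2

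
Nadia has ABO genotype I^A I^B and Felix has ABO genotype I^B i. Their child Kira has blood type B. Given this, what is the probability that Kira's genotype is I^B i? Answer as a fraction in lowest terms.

1/2

Cross I^A I^B × I^B i → 1/4 I^A I^B, 1/4 I^A i, 1/4 I^B I^B, 1/4 I^B i.
Type-B genotypes among offspring: I^B I^B (1/4), I^B i (1/4); total 1/2.
P(I^B i | type B) = (1/4) / (1/2) = 1/2.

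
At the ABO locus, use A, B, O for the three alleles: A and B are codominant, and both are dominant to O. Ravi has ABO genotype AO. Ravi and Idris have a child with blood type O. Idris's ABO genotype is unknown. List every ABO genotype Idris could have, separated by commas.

AO, BO, OO

For each candidate genotype of Idris, check whether crossing it with AO can produce every observed child phenotype.
  AA → possible child types {A} ✗
  AB → possible child types {A, B, AB} ✗
  AO → possible child types {O, A} ✓
  BB → possible child types {B, AB} ✗
  BO → possible child types {O, A, B, AB} ✓
  OO → possible child types {O, A} ✓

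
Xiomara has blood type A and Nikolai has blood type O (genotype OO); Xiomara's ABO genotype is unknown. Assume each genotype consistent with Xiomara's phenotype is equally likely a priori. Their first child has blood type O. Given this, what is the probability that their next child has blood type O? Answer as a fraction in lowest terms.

1/2

Possible genotypes: Xiomara ∈ {AA, AO}; Nikolai ∈ {OO}.
Weight each parental genotype pair by prior × P(type-O child):
  AO × OO: posterior weight 1; P(next child type O) = 1/2.
Weighted sum = 1/2.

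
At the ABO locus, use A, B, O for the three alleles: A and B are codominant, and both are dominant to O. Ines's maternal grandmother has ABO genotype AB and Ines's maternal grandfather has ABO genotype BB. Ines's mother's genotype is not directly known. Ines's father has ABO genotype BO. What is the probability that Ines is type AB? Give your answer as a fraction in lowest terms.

1/8

Ines's mother's ABO genotype from AB × BB: 1/2 AB, 1/2 BB.
Crossing each possibility with the father BO and summing P(type AB): 1/2·1/4 + 1/2·0 = 1/8.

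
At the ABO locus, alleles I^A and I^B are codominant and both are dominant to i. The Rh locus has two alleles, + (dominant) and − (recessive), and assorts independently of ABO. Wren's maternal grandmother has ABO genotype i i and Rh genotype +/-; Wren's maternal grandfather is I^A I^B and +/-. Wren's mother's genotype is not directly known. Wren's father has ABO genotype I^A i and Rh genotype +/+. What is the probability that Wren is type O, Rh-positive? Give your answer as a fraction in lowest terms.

Wren's mother's ABO genotype from i i × I^A I^B: 1/2 I^A i, 1/2 I^B i.
Crossing each possibility with the father I^A i and summing P(type O): 1/2·1/4 + 1/2·1/4 = 1/4.
Similarly for Rh via the mother's Rh distribution: P(Rh+) = 1.
Independent loci: 1/4 × 1 = 1/4.

1/4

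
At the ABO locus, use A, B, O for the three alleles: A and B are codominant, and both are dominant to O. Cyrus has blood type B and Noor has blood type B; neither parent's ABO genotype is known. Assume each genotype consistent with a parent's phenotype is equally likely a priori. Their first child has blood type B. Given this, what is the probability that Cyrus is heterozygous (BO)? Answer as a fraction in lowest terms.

Possible genotypes: Cyrus ∈ {BB, BO}; Noor ∈ {BB, BO}.
Weight each parental genotype pair by prior × P(type-B child):
  BB × BB: posterior weight 4/15.
  BB × BO: posterior weight 4/15.
  BO × BB: posterior weight 4/15.
  BO × BO: posterior weight 1/5.
Sum the posterior weight over pairs where Cyrus is BO: 7/15.

7/15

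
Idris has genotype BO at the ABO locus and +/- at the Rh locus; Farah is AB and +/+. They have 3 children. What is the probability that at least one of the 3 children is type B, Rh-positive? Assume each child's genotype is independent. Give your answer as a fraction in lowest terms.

ABO cross BO × AB → 1/4 A, 1/2 B, 1/4 AB.
Rh cross +/- × +/+ → 1 Rh+; so P(type B, Rh-positive) = 1/2 × 1 = 1/2 per child.
P(none) = (1/2)^3 = 1/8; P(at least one) = 1 − 1/8 = 7/8.

7/8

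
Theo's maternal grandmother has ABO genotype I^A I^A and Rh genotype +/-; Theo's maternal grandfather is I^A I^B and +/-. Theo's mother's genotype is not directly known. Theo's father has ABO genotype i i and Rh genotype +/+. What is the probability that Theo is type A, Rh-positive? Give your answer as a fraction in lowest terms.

Theo's mother's ABO genotype from I^A I^A × I^A I^B: 1/2 I^A I^A, 1/2 I^A I^B.
Crossing each possibility with the father i i and summing P(type A): 1/2·1 + 1/2·1/2 = 3/4.
Similarly for Rh via the mother's Rh distribution: P(Rh+) = 1.
Independent loci: 3/4 × 1 = 3/4.

3/4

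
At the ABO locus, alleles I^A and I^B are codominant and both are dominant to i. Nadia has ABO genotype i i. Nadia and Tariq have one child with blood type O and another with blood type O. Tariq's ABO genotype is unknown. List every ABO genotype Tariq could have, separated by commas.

For each candidate genotype of Tariq, check whether crossing it with i i can produce every observed child phenotype.
  I^A I^A → possible child types {A} ✗
  I^A I^B → possible child types {A, B} ✗
  I^A i → possible child types {O, A} ✓
  I^B I^B → possible child types {B} ✗
  I^B i → possible child types {O, B} ✓
  i i → possible child types {O} ✓

I^A i, I^B i, i i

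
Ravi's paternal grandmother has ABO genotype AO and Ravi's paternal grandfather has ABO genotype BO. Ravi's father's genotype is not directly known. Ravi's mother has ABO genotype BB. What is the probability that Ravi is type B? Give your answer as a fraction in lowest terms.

3/4

Ravi's father's ABO genotype from AO × BO: 1/4 AB, 1/4 AO, 1/4 BO, 1/4 OO.
Crossing each possibility with the mother BB and summing P(type B): 1/4·1/2 + 1/4·1/2 + 1/4·1 + 1/4·1 = 3/4.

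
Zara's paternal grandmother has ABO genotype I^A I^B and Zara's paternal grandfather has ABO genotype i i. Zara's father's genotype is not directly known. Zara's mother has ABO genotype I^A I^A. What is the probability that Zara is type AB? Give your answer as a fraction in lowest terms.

Zara's father's ABO genotype from I^A I^B × i i: 1/2 I^A i, 1/2 I^B i.
Crossing each possibility with the mother I^A I^A and summing P(type AB): 1/2·0 + 1/2·1/2 = 1/4.

1/4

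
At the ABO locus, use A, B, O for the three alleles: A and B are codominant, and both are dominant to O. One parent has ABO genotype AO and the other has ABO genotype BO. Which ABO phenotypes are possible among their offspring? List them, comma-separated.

Gametes from AO × BO give offspring ABO genotypes AB, AO, BO, OO, i.e. phenotypes O, A, B, AB.

O, A, B, AB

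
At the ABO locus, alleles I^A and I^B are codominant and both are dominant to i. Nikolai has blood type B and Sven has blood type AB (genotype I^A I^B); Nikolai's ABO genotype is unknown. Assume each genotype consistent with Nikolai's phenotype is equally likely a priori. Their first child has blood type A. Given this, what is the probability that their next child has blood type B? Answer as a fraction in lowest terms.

1/2

Possible genotypes: Nikolai ∈ {I^B I^B, I^B i}; Sven ∈ {I^A I^B}.
Weight each parental genotype pair by prior × P(type-A child):
  I^B i × I^A I^B: posterior weight 1; P(next child type B) = 1/2.
Weighted sum = 1/2.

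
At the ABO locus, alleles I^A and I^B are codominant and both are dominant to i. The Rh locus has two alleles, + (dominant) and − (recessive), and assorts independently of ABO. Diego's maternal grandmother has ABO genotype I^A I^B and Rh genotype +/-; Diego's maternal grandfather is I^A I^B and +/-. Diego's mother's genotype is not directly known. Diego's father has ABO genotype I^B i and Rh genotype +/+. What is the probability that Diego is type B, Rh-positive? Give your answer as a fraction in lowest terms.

Diego's mother's ABO genotype from I^A I^B × I^A I^B: 1/4 I^A I^A, 1/2 I^A I^B, 1/4 I^B I^B.
Crossing each possibility with the father I^B i and summing P(type B): 1/4·0 + 1/2·1/2 + 1/4·1 = 1/2.
Similarly for Rh via the mother's Rh distribution: P(Rh+) = 1.
Independent loci: 1/2 × 1 = 1/2.

1/2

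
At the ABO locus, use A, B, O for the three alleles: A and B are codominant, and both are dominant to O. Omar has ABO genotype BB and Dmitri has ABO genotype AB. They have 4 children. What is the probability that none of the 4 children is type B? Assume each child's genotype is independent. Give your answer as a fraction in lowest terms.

ABO cross BB × AB → 1/2 B, 1/2 AB.
So P(type B) = 1/2 per child.
P(not type B) = 1/2 for one child; (1/2)^4 = 1/16.

1/16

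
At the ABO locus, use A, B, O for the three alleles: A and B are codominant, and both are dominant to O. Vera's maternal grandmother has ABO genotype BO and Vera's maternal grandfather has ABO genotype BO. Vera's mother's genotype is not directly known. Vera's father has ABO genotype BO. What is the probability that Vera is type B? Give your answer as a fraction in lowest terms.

Vera's mother's ABO genotype from BO × BO: 1/4 BB, 1/2 BO, 1/4 OO.
Crossing each possibility with the father BO and summing P(type B): 1/4·1 + 1/2·3/4 + 1/4·1/2 = 3/4.

3/4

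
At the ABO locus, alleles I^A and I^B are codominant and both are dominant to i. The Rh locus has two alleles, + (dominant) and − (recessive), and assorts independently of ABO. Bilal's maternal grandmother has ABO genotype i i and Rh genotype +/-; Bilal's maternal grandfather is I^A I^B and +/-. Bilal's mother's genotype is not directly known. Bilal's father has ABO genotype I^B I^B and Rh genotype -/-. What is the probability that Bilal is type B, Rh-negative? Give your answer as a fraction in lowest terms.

3/8

Bilal's mother's ABO genotype from i i × I^A I^B: 1/2 I^A i, 1/2 I^B i.
Crossing each possibility with the father I^B I^B and summing P(type B): 1/2·1/2 + 1/2·1 = 3/4.
Similarly for Rh via the mother's Rh distribution: P(Rh-) = 1/2.
Independent loci: 3/4 × 1/2 = 3/8.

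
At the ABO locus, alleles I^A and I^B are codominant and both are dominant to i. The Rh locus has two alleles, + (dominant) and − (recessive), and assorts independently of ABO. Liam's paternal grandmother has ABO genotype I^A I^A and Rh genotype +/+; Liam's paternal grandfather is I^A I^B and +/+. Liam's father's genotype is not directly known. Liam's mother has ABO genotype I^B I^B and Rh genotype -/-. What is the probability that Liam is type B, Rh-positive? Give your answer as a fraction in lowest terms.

1/4

Liam's father's ABO genotype from I^A I^A × I^A I^B: 1/2 I^A I^A, 1/2 I^A I^B.
Crossing each possibility with the mother I^B I^B and summing P(type B): 1/2·0 + 1/2·1/2 = 1/4.
Similarly for Rh via the father's Rh distribution: P(Rh+) = 1.
Independent loci: 1/4 × 1 = 1/4.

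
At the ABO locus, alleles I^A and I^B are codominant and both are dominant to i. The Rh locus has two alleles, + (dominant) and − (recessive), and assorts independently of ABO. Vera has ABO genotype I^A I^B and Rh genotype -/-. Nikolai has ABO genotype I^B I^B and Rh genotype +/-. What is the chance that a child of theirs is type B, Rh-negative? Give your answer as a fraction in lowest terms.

1/4

ABO cross I^A I^B × I^B I^B → offspring phenotypes: 1/2 B, 1/2 AB.
Rh cross -/- × +/- → 1/2 Rh+, 1/2 Rh-.
Independent loci: P(type B, Rh-negative) = 1/2 × 1/2 = 1/4.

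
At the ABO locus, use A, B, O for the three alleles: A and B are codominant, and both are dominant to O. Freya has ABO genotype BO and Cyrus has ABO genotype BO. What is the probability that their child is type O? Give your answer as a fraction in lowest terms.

ABO cross BO × BO → offspring phenotypes: 1/4 O, 3/4 B.
So P(type O) = 1/4.

1/4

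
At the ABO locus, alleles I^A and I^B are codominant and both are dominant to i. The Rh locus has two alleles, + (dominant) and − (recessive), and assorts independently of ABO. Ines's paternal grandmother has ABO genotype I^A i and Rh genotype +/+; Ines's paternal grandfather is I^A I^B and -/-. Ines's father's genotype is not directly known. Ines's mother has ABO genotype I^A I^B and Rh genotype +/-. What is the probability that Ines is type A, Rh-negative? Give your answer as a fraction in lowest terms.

3/32

Ines's father's ABO genotype from I^A i × I^A I^B: 1/4 I^A I^A, 1/4 I^A I^B, 1/4 I^A i, 1/4 I^B i.
Crossing each possibility with the mother I^A I^B and summing P(type A): 1/4·1/2 + 1/4·1/4 + 1/4·1/2 + 1/4·1/4 = 3/8.
Similarly for Rh via the father's Rh distribution: P(Rh-) = 1/4.
Independent loci: 3/8 × 1/4 = 3/32.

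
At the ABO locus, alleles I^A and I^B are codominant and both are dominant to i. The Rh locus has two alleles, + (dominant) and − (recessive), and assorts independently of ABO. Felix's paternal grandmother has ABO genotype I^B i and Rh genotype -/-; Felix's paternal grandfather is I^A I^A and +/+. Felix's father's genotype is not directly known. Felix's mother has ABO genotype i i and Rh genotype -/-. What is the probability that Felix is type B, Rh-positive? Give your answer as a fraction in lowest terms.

Felix's father's ABO genotype from I^B i × I^A I^A: 1/2 I^A I^B, 1/2 I^A i.
Crossing each possibility with the mother i i and summing P(type B): 1/2·1/2 + 1/2·0 = 1/4.
Similarly for Rh via the father's Rh distribution: P(Rh+) = 1/2.
Independent loci: 1/4 × 1/2 = 1/8.

1/8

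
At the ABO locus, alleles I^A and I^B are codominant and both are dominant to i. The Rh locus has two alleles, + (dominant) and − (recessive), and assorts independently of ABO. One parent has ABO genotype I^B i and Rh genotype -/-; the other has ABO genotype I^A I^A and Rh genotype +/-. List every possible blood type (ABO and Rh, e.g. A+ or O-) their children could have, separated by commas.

Gametes from I^B i × I^A I^A give offspring ABO genotypes I^A I^B, I^A i, i.e. phenotypes A, AB.
Rh cross -/- × +/- → phenotypes Rh+, Rh-.
Combining independently: A+, A-, AB+, AB-.

A+, A-, AB+, AB-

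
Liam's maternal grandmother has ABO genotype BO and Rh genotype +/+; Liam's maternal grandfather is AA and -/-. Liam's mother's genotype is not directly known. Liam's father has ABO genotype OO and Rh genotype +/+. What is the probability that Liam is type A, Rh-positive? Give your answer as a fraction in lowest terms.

Liam's mother's ABO genotype from BO × AA: 1/2 AB, 1/2 AO.
Crossing each possibility with the father OO and summing P(type A): 1/2·1/2 + 1/2·1/2 = 1/2.
Similarly for Rh via the mother's Rh distribution: P(Rh+) = 1.
Independent loci: 1/2 × 1 = 1/2.

1/2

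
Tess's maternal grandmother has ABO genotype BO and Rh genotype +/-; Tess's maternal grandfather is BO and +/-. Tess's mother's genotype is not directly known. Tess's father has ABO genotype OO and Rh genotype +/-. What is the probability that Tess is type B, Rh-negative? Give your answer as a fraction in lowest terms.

1/8

Tess's mother's ABO genotype from BO × BO: 1/4 BB, 1/2 BO, 1/4 OO.
Crossing each possibility with the father OO and summing P(type B): 1/4·1 + 1/2·1/2 + 1/4·0 = 1/2.
Similarly for Rh via the mother's Rh distribution: P(Rh-) = 1/4.
Independent loci: 1/2 × 1/4 = 1/8.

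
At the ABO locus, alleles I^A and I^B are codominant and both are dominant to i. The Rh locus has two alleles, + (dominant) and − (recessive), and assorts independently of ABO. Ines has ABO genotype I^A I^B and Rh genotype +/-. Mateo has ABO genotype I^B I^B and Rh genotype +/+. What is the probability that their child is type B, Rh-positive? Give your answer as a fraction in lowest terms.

ABO cross I^A I^B × I^B I^B → offspring phenotypes: 1/2 B, 1/2 AB.
Rh cross +/- × +/+ → 1 Rh+.
Independent loci: P(type B, Rh-positive) = 1/2 × 1 = 1/2.

1/2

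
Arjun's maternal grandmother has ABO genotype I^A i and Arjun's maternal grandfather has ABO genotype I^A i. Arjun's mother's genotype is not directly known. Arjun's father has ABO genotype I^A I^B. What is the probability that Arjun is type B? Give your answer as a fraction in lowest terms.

Arjun's mother's ABO genotype from I^A i × I^A i: 1/4 I^A I^A, 1/2 I^A i, 1/4 i i.
Crossing each possibility with the father I^A I^B and summing P(type B): 1/4·0 + 1/2·1/4 + 1/4·1/2 = 1/4.

1/4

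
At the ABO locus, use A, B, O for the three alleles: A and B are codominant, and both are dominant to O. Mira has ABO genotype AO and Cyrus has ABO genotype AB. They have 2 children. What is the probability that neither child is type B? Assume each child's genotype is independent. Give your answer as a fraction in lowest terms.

ABO cross AO × AB → 1/2 A, 1/4 B, 1/4 AB.
So P(type B) = 1/4 per child.
P(not type B) = 3/4 for one child; (3/4)^2 = 9/16.

9/16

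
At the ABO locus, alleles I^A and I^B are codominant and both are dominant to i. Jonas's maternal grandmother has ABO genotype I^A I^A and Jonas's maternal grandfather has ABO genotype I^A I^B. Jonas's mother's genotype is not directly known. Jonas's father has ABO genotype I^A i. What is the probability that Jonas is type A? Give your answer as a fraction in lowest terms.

3/4

Jonas's mother's ABO genotype from I^A I^A × I^A I^B: 1/2 I^A I^A, 1/2 I^A I^B.
Crossing each possibility with the father I^A i and summing P(type A): 1/2·1 + 1/2·1/2 = 3/4.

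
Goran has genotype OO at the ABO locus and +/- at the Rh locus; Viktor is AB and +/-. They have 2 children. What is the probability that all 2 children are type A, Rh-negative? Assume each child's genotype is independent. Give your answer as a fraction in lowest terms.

ABO cross OO × AB → 1/2 A, 1/2 B.
Rh cross +/- × +/- → 3/4 Rh+, 1/4 Rh-; so P(type A, Rh-negative) = 1/2 × 1/4 = 1/8 per child.
All 2 independent: (1/8)^2 = 1/64.

1/64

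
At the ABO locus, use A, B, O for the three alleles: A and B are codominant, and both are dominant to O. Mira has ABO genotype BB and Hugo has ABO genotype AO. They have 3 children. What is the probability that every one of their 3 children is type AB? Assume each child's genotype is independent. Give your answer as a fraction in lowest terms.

1/8

ABO cross BB × AO → 1/2 B, 1/2 AB.
So P(type AB) = 1/2 per child.
All 3 independent: (1/2)^3 = 1/8.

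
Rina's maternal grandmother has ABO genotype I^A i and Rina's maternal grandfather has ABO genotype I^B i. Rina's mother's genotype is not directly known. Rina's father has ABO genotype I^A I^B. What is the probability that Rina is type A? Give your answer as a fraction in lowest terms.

Rina's mother's ABO genotype from I^A i × I^B i: 1/4 I^A I^B, 1/4 I^A i, 1/4 I^B i, 1/4 i i.
Crossing each possibility with the father I^A I^B and summing P(type A): 1/4·1/4 + 1/4·1/2 + 1/4·1/4 + 1/4·1/2 = 3/8.

3/8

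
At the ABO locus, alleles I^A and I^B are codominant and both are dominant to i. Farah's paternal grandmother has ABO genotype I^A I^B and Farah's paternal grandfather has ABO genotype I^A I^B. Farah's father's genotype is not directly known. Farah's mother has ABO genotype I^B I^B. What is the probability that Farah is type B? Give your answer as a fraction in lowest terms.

1/2

Farah's father's ABO genotype from I^A I^B × I^A I^B: 1/4 I^A I^A, 1/2 I^A I^B, 1/4 I^B I^B.
Crossing each possibility with the mother I^B I^B and summing P(type B): 1/4·0 + 1/2·1/2 + 1/4·1 = 1/2.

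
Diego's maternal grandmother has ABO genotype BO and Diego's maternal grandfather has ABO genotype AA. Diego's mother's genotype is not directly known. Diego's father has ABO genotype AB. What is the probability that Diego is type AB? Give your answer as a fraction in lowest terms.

3/8

Diego's mother's ABO genotype from BO × AA: 1/2 AB, 1/2 AO.
Crossing each possibility with the father AB and summing P(type AB): 1/2·1/2 + 1/2·1/4 = 3/8.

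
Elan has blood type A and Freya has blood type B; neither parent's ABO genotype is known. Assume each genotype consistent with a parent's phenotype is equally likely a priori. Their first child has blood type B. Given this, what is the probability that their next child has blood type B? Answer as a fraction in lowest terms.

5/12

Possible genotypes: Elan ∈ {AA, AO}; Freya ∈ {BB, BO}.
Weight each parental genotype pair by prior × P(type-B child):
  AO × BB: posterior weight 2/3; P(next child type B) = 1/2.
  AO × BO: posterior weight 1/3; P(next child type B) = 1/4.
Weighted sum = 5/12.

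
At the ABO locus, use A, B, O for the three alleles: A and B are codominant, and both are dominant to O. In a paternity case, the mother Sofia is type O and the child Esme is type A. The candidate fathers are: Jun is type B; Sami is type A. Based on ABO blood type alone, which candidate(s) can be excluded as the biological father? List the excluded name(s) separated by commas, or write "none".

Jun

A candidate is excluded only if no genotype consistent with his phenotype could produce a type A child with a type O mother.
Jun (type B): no genotype consistent with that phenotype can produce a type-A child with a type-O mother.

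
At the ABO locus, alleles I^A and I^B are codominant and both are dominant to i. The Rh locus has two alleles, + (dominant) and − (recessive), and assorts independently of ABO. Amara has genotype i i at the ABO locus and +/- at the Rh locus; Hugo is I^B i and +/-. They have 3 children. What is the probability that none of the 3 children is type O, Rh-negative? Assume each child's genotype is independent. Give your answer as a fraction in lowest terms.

ABO cross i i × I^B i → 1/2 O, 1/2 B.
Rh cross +/- × +/- → 3/4 Rh+, 1/4 Rh-; so P(type O, Rh-negative) = 1/2 × 1/4 = 1/8 per child.
P(not type O, Rh-negative) = 7/8 for one child; (7/8)^3 = 343/512.

343/512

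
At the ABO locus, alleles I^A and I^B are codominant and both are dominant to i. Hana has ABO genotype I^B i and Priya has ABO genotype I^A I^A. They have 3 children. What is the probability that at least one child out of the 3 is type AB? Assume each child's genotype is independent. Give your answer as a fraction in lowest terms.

7/8

ABO cross I^B i × I^A I^A → 1/2 A, 1/2 AB.
So P(type AB) = 1/2 per child.
P(none) = (1/2)^3 = 1/8; P(at least one) = 1 − 1/8 = 7/8.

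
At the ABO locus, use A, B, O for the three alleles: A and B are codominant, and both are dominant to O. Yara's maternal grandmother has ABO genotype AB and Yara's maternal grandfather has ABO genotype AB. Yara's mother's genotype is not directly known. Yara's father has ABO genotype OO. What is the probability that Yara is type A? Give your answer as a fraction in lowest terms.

Yara's mother's ABO genotype from AB × AB: 1/4 AA, 1/2 AB, 1/4 BB.
Crossing each possibility with the father OO and summing P(type A): 1/4·1 + 1/2·1/2 + 1/4·0 = 1/2.

1/2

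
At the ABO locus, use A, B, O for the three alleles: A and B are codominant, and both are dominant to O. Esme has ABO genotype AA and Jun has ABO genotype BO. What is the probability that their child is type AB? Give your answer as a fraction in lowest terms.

ABO cross AA × BO → offspring phenotypes: 1/2 A, 1/2 AB.
So P(type AB) = 1/2.

1/2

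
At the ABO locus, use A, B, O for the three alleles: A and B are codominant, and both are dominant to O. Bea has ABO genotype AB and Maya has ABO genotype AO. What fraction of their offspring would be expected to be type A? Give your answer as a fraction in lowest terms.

1/2

ABO cross AB × AO → offspring phenotypes: 1/2 A, 1/4 B, 1/4 AB.
So P(type A) = 1/2.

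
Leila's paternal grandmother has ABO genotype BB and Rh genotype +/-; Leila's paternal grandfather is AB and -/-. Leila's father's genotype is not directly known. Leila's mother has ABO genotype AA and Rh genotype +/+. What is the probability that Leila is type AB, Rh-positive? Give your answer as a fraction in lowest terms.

Leila's father's ABO genotype from BB × AB: 1/2 AB, 1/2 BB.
Crossing each possibility with the mother AA and summing P(type AB): 1/2·1/2 + 1/2·1 = 3/4.
Similarly for Rh via the father's Rh distribution: P(Rh+) = 1.
Independent loci: 3/4 × 1 = 3/4.

3/4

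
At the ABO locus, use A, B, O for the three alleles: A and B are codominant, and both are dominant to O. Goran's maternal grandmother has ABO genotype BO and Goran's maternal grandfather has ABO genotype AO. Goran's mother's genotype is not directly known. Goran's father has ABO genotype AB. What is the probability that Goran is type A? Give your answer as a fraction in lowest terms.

3/8

Goran's mother's ABO genotype from BO × AO: 1/4 AB, 1/4 AO, 1/4 BO, 1/4 OO.
Crossing each possibility with the father AB and summing P(type A): 1/4·1/4 + 1/4·1/2 + 1/4·1/4 + 1/4·1/2 = 3/8.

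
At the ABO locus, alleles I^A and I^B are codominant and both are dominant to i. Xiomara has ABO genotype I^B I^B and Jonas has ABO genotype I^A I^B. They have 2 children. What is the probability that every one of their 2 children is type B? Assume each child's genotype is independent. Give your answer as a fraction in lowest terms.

ABO cross I^B I^B × I^A I^B → 1/2 B, 1/2 AB.
So P(type B) = 1/2 per child.
All 2 independent: (1/2)^2 = 1/4.

1/4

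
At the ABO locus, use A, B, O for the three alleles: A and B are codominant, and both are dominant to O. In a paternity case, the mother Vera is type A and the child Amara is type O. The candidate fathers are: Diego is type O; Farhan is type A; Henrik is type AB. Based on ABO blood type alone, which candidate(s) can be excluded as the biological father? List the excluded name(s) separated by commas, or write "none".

Henrik

A candidate is excluded only if no genotype consistent with his phenotype could produce a type O child with a type A mother.
Henrik (type AB): no genotype consistent with that phenotype can produce a type-O child with a type-A mother.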